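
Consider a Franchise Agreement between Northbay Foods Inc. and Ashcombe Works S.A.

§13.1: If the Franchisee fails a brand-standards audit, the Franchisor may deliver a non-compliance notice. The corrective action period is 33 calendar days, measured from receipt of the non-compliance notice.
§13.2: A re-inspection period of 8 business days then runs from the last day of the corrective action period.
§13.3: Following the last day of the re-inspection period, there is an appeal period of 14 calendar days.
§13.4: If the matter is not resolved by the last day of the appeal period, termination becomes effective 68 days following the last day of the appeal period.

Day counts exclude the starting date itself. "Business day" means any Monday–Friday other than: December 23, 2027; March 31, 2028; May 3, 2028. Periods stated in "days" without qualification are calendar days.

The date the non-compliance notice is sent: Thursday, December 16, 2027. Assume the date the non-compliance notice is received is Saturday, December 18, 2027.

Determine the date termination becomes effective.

The last day of the corrective action period: December 18, 2027 + 33 days = January 20, 2028.
From Thursday, January 20, 2028, 8 business days (Jan 21, Jan 24, Jan 25, Jan 26, Jan 27, Jan 28, Jan 31, Feb 1, skipping weekends) brings us to Tuesday, February 1, 2028, which is the last day of the re-inspection period.
The last day of the appeal period: 14 calendar days after February 1, 2028 is February 15, 2028.
Adding 68 calendar days to February 15, 2028 gives April 23, 2028, which is the date termination becomes effective.

April 23, 2028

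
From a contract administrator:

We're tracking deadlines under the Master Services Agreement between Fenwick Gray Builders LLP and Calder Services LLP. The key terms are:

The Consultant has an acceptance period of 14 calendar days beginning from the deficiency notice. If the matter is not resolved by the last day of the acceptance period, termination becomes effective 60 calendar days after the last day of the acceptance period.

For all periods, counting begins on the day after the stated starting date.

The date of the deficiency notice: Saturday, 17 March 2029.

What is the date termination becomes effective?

The last day of the acceptance period: 17 March 2029 + 14 days = 31 March 2029.
Adding 60 calendar days to 31 March 2029 gives 30 May 2029, which is the date termination becomes effective.

30 May 2029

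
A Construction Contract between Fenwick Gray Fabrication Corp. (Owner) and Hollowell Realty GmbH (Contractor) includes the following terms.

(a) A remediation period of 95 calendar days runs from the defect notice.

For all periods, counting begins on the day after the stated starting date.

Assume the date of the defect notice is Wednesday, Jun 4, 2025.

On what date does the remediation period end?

The last day of the remediation period: Jun 4, 2025 + 95 days = Sep 7, 2025.

Sep 7, 2025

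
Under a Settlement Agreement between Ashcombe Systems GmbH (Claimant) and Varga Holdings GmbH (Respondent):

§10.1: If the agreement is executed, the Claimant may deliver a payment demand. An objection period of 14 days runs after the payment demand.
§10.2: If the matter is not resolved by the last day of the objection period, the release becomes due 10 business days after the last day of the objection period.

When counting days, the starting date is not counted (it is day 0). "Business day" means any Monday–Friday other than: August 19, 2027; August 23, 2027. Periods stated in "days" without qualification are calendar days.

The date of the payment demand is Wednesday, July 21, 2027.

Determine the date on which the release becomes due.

The last day of the objection period: 14 calendar days after July 21, 2027 is August 4, 2027.
The date on which the release becomes due: counting 10 business days from Wednesday, August 4, 2027 (Aug 5, Aug 6, Aug 9, Aug 10, Aug 11, Aug 12, Aug 13, Aug 16, Aug 17, Aug 18, skipping weekends) reaches Wednesday, August 18, 2027.

August 18, 2027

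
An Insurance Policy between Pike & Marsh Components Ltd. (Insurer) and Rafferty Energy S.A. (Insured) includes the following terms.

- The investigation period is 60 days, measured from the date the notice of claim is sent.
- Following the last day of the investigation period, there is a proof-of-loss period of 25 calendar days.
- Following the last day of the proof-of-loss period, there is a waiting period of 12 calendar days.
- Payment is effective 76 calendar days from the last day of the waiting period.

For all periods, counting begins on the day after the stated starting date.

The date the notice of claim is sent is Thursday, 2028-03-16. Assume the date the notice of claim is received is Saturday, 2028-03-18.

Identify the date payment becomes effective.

2028-09-05

Adding 60 calendar days to 2028-03-16 gives 2028-05-15, which is the last day of the investigation period.
The last day of the proof-of-loss period: 2028-05-15 + 25 days = 2028-06-09.
The last day of the waiting period: 2028-06-09 + 12 days = 2028-06-21.
The date payment becomes effective: 76 calendar days after 2028-06-21 is 2028-09-05.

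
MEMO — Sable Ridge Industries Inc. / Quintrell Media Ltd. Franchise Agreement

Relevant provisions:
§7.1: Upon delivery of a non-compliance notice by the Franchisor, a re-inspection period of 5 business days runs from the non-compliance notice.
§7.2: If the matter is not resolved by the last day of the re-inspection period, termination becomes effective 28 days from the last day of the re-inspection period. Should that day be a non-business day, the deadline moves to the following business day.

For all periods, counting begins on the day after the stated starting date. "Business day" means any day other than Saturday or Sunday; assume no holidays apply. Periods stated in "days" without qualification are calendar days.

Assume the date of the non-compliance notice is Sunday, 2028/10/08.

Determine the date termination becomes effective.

2028/11/10

The last day of the re-inspection period: counting 5 business days from Sunday, 2028/10/08 (Oct 9, Oct 10, Oct 11, Oct 12, Oct 13, skipping weekends) reaches Friday, 2028/10/13.
Adding 28 calendar days to 2028/10/13 gives 2028/11/10, which is the date termination becomes effective. 2028/11/10 is a Friday, so no roll-forward applies.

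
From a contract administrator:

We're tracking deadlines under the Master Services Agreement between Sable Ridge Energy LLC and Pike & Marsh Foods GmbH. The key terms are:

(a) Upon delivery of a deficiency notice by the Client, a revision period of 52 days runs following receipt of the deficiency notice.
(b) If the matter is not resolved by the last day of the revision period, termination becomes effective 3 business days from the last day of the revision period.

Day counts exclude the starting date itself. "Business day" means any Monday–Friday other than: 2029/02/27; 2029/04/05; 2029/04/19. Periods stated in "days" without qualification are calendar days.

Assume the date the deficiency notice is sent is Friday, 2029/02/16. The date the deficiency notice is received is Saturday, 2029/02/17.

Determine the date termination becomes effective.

Adding 52 calendar days to 2029/02/17 gives 2029/04/10, which is the last day of the revision period.
The date termination becomes effective: 3 business days after Tuesday, 2029/04/10, skipping weekends — Apr 11, Apr 12, Apr 13 — lands on Friday, 2029/04/13.

2029/04/13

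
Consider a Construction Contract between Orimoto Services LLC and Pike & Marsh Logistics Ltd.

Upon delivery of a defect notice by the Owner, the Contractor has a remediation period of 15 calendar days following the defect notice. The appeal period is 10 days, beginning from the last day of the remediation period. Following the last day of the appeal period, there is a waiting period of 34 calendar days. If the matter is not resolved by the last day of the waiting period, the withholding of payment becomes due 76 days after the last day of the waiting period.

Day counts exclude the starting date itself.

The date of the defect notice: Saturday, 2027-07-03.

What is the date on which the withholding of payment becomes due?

2027-11-15

Adding 15 calendar days to 2027-07-03 gives 2027-07-18, which is the last day of the remediation period.
The last day of the appeal period: 10 calendar days after 2027-07-18 is 2027-07-28.
The last day of the waiting period: 2027-07-28 + 34 days = 2027-08-31.
The date on which the withholding of payment becomes due: 76 calendar days after 2027-08-31 is 2027-11-15.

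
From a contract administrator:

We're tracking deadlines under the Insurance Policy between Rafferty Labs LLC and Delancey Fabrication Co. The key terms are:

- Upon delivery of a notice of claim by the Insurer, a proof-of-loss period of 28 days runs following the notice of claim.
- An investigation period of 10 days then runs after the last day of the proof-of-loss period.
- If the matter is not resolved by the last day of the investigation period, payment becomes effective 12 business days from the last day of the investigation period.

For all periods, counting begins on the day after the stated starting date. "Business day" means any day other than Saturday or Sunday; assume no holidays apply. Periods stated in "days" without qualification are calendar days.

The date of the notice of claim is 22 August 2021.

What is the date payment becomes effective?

The last day of the proof-of-loss period: 28 calendar days after 22 August 2021 is 19 September 2021.
Adding 10 calendar days to 19 September 2021 gives 29 September 2021, which is the last day of the investigation period.
The date payment becomes effective: 12 business days after Wednesday, 29 September 2021, skipping weekends — Sep 30, Oct 1, Oct 4, Oct 5, …, Oct 13, Oct 14, Oct 15 — lands on Friday, 15 October 2021.

15 October 2021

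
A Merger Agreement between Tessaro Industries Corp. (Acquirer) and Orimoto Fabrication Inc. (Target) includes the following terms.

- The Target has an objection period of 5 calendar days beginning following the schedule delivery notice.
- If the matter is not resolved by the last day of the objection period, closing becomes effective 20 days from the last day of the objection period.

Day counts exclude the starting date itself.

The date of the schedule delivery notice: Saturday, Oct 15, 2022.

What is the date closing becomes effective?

Nov 9, 2022

The last day of the objection period: Oct 15, 2022 + 5 days = Oct 20, 2022.
The date closing becomes effective: Oct 20, 2022 + 20 days = Nov 9, 2022.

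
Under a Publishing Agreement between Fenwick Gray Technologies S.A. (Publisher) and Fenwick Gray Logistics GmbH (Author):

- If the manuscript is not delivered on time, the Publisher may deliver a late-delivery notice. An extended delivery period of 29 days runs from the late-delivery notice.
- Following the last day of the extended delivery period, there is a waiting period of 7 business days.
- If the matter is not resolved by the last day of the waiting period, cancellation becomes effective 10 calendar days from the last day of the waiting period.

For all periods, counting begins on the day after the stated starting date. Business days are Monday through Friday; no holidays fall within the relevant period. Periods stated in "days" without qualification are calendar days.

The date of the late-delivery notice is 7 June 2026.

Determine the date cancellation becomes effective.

The last day of the extended delivery period: 29 calendar days after 7 June 2026 is 6 July 2026.
The last day of the waiting period: 7 business days after Monday, 6 July 2026, skipping weekends — Jul 7, Jul 8, Jul 9, Jul 10, Jul 13, Jul 14, Jul 15 — lands on Wednesday, 15 July 2026.
The date cancellation becomes effective: 10 calendar days after 15 July 2026 is 25 July 2026.

25 July 2026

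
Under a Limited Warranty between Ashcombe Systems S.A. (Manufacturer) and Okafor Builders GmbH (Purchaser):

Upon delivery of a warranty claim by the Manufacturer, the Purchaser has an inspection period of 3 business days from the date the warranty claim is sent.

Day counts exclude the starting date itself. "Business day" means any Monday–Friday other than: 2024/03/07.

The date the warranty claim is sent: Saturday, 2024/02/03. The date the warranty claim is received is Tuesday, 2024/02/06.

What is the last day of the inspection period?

The last day of the inspection period: 3 business days after Saturday, 2024/02/03, skipping weekends — Feb 5, Feb 6, Feb 7 — lands on Wednesday, 2024/02/07.

2024/02/07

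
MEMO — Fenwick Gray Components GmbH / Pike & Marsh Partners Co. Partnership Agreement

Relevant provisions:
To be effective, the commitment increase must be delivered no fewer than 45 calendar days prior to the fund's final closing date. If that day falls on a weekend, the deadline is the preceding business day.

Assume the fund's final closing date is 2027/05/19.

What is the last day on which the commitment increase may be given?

2027/05/19 minus 45 days is 2027/04/04. That is a Sunday, so the deadline moves back to Friday, 2027/04/02.

2027/04/02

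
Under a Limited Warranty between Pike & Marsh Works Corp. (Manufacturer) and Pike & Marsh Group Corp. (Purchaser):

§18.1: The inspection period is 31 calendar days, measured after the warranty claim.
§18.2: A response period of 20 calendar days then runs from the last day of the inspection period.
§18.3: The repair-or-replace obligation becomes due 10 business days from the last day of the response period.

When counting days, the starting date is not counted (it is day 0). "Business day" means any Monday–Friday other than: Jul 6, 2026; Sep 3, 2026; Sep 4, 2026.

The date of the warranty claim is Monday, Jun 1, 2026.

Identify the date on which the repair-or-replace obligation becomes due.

The last day of the inspection period: 31 calendar days after Jun 1, 2026 is Jul 2, 2026.
The last day of the response period: 20 calendar days after Jul 2, 2026 is Jul 22, 2026.
From Wednesday, Jul 22, 2026, 10 business days (Jul 23, Jul 24, Jul 27, Jul 28, Jul 29, Jul 30, Jul 31, Aug 3, Aug 4, Aug 5, skipping weekends) brings us to Wednesday, Aug 5, 2026, which is the date on which the repair-or-replace obligation becomes due.

Aug 5, 2026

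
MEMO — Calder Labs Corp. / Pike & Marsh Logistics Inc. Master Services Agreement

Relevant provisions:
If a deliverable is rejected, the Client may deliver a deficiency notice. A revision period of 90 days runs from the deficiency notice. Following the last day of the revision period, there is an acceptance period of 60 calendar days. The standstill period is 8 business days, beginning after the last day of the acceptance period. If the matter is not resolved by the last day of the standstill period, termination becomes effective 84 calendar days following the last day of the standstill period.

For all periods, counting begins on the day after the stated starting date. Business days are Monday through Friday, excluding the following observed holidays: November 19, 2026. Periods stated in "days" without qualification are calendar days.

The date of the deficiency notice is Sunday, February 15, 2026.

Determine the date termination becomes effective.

October 19, 2026

Adding 90 calendar days to February 15, 2026 gives May 16, 2026, which is the last day of the revision period.
Adding 60 calendar days to May 16, 2026 gives July 15, 2026, which is the last day of the acceptance period.
From Wednesday, July 15, 2026, 8 business days (Jul 16, Jul 17, Jul 20, Jul 21, Jul 22, Jul 23, Jul 24, Jul 27, skipping weekends) brings us to Monday, July 27, 2026, which is the last day of the standstill period.
The date termination becomes effective: 84 calendar days after July 27, 2026 is October 19, 2026.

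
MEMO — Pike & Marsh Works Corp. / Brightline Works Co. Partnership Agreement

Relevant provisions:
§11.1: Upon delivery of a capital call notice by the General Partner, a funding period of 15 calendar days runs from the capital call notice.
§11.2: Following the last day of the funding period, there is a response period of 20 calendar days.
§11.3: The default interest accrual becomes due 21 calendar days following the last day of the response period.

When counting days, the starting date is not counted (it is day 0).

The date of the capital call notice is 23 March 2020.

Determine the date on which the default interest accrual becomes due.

The last day of the funding period: 23 March 2020 + 15 days = 7 April 2020.
Adding 20 calendar days to 7 April 2020 gives 27 April 2020, which is the last day of the response period.
The date on which the default interest accrual becomes due: 21 calendar days after 27 April 2020 is 18 May 2020.

18 May 2020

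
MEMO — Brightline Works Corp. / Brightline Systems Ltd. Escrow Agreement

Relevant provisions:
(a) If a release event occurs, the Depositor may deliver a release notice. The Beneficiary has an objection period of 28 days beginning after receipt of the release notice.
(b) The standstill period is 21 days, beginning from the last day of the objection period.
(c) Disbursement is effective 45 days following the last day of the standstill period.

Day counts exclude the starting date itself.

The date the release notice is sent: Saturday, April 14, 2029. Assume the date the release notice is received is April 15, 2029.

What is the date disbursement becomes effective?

July 18, 2029

The last day of the objection period: April 15, 2029 + 28 days = May 13, 2029.
The last day of the standstill period: May 13, 2029 + 21 days = June 3, 2029.
The date disbursement becomes effective: June 3, 2029 + 45 days = July 18, 2029.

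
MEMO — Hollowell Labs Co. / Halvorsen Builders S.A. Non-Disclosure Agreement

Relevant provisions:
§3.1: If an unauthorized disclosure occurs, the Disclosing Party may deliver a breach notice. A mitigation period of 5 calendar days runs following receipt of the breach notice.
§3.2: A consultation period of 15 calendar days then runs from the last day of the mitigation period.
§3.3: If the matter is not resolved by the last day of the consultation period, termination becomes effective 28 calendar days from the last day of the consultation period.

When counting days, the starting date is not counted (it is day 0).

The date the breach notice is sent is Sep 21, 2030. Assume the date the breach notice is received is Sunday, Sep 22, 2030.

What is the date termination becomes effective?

The last day of the mitigation period: 5 calendar days after Sep 22, 2030 is Sep 27, 2030.
Adding 15 calendar days to Sep 27, 2030 gives Oct 12, 2030, which is the last day of the consultation period.
The date termination becomes effective: 28 calendar days after Oct 12, 2030 is Nov 9, 2030.

Nov 9, 2030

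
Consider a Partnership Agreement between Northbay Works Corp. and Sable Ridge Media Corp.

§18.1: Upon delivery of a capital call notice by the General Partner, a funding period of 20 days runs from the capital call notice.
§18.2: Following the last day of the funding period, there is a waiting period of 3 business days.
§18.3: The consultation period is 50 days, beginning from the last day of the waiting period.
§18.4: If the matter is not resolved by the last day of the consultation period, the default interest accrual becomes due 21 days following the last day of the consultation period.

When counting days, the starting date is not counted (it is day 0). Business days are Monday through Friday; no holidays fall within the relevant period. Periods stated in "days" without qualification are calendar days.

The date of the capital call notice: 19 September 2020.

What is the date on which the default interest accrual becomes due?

The last day of the funding period: 20 calendar days after 19 September 2020 is 9 October 2020.
The last day of the waiting period: counting 3 business days from Friday, 9 October 2020 (Oct 12, Oct 13, Oct 14, skipping weekends) reaches Wednesday, 14 October 2020.
The last day of the consultation period: 50 calendar days after 14 October 2020 is 3 December 2020.
Adding 21 calendar days to 3 December 2020 gives 24 December 2020, which is the date on which the default interest accrual becomes due.

24 December 2020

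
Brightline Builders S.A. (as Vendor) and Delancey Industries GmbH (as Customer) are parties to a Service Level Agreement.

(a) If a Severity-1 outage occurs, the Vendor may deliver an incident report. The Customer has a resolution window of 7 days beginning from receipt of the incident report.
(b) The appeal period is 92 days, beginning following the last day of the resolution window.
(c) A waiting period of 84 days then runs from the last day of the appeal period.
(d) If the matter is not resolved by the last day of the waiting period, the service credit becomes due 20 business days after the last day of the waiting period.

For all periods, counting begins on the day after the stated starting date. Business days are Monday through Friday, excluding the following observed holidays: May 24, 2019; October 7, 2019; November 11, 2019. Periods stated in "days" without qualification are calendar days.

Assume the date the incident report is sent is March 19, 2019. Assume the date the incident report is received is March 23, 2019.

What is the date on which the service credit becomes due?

October 21, 2019

The last day of the resolution window: March 23, 2019 + 7 days = March 30, 2019.
The last day of the appeal period: March 30, 2019 + 92 days = June 30, 2019.
The last day of the waiting period: June 30, 2019 + 84 days = September 22, 2019.
The date on which the service credit becomes due: 20 business days after Sunday, September 22, 2019, skipping weekends and the listed holiday on Oct 7 — Sep 23, Sep 24, Sep 25, Sep 26, …, Oct 17, Oct 18, Oct 21 — lands on Monday, October 21, 2019.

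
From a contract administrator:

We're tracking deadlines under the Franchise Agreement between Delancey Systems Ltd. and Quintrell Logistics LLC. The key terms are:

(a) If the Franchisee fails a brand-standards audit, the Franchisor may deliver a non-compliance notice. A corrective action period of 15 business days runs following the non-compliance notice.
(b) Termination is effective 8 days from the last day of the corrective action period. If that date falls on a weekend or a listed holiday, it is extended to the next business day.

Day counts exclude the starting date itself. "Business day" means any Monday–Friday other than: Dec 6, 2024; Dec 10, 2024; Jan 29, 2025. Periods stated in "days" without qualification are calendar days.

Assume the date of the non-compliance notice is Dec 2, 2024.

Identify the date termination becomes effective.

The last day of the corrective action period: counting 15 business days from Monday, Dec 2, 2024 (Dec 3, Dec 4, Dec 5, Dec 9, …, Dec 23, Dec 24, Dec 25, skipping weekends and the listed holidays on Dec 6, Dec 10) reaches Wednesday, Dec 25, 2024.
Adding 8 calendar days to Dec 25, 2024 gives Jan 2, 2025, which is the date termination becomes effective. Jan 2, 2025 is a Thursday and is not a listed holiday, so no roll-forward applies.

Jan 2, 2025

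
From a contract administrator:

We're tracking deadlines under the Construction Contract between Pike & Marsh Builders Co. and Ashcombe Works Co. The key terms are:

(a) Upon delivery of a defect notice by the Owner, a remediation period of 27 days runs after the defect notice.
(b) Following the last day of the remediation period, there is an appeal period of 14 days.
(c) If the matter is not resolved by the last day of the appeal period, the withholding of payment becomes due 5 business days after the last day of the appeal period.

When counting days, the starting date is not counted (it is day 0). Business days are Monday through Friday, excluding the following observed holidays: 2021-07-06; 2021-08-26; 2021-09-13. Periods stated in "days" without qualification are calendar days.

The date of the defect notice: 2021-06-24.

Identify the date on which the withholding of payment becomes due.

The last day of the remediation period: 27 calendar days after 2021-06-24 is 2021-07-21.
Adding 14 calendar days to 2021-07-21 gives 2021-08-04, which is the last day of the appeal period.
The date on which the withholding of payment becomes due: counting 5 business days from Wednesday, 2021-08-04 (Aug 5, Aug 6, Aug 9, Aug 10, Aug 11, skipping weekends) reaches Wednesday, 2021-08-11.

2021-08-11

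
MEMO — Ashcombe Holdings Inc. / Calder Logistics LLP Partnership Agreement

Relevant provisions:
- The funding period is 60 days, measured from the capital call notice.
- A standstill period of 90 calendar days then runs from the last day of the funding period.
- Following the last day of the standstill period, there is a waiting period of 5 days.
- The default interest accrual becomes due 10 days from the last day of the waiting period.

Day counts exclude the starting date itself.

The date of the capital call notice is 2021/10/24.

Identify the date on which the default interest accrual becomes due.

2022/04/07

The last day of the funding period: 2021/10/24 + 60 days = 2021/12/23.
The last day of the standstill period: 2021/12/23 + 90 days = 2022/03/23.
The last day of the waiting period: 2022/03/23 + 5 days = 2022/03/28.
The date on which the default interest accrual becomes due: 10 calendar days after 2022/03/28 is 2022/04/07.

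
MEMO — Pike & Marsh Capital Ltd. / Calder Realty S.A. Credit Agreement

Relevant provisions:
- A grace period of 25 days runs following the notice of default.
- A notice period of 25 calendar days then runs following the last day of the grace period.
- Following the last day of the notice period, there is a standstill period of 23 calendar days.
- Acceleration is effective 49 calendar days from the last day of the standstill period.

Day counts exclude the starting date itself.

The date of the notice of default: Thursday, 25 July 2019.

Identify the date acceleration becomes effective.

Adding 25 calendar days to 25 July 2019 gives 19 August 2019, which is the last day of the grace period.
The last day of the notice period: 25 calendar days after 19 August 2019 is 13 September 2019.
The last day of the standstill period: 13 September 2019 + 23 days = 6 October 2019.
The date acceleration becomes effective: 6 October 2019 + 49 days = 24 November 2019.

24 November 2019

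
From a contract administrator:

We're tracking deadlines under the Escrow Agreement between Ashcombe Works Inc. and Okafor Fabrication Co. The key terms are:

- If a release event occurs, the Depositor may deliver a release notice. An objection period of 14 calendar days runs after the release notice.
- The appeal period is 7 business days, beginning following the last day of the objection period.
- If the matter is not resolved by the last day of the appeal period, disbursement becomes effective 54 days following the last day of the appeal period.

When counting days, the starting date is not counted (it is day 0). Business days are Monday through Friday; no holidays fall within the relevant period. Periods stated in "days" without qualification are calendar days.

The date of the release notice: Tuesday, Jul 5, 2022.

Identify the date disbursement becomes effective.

Adding 14 calendar days to Jul 5, 2022 gives Jul 19, 2022, which is the last day of the objection period.
The last day of the appeal period: counting 7 business days from Tuesday, Jul 19, 2022 (Jul 20, Jul 21, Jul 22, Jul 25, Jul 26, Jul 27, Jul 28, skipping weekends) reaches Thursday, Jul 28, 2022.
The date disbursement becomes effective: Jul 28, 2022 + 54 days = Sep 20, 2022.

Sep 20, 2022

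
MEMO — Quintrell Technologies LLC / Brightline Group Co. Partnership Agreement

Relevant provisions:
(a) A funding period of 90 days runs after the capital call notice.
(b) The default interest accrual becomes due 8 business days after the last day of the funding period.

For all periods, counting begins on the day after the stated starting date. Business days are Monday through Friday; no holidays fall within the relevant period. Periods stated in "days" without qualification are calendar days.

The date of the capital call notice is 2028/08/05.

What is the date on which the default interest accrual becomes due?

2028/11/15

The last day of the funding period: 2028/08/05 + 90 days = 2028/11/03.
The date on which the default interest accrual becomes due: counting 8 business days from Friday, 2028/11/03 (Nov 6, Nov 7, Nov 8, Nov 9, Nov 10, Nov 13, Nov 14, Nov 15, skipping weekends) reaches Wednesday, 2028/11/15.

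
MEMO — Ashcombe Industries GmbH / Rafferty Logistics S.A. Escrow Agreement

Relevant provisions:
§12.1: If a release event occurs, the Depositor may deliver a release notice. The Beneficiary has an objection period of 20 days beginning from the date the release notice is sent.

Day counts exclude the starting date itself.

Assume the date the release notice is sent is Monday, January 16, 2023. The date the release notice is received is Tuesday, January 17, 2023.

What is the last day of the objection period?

The last day of the objection period: 20 calendar days after January 16, 2023 is February 5, 2023.

February 5, 2023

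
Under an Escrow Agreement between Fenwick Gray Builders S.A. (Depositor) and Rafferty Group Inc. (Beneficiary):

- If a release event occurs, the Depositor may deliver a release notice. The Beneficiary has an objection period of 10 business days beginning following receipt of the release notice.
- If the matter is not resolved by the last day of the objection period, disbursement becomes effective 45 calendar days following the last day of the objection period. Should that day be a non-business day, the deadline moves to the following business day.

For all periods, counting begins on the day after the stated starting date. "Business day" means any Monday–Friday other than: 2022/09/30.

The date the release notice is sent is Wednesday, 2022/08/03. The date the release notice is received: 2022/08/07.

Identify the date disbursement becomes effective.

The last day of the objection period: counting 10 business days from Sunday, 2022/08/07 (Aug 8, Aug 9, Aug 10, Aug 11, Aug 12, Aug 15, Aug 16, Aug 17, Aug 18, Aug 19, skipping weekends) reaches Friday, 2022/08/19.
Adding 45 calendar days to 2022/08/19 gives 2022/10/03, which is the date disbursement becomes effective. 2022/10/03 is a Monday and is not a listed holiday, so no roll-forward applies.

2022/10/03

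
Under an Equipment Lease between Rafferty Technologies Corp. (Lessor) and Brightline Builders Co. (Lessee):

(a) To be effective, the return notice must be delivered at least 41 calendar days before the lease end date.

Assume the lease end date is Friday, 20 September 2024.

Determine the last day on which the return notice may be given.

20 September 2024 minus 41 days is 10 August 2024.

10 August 2024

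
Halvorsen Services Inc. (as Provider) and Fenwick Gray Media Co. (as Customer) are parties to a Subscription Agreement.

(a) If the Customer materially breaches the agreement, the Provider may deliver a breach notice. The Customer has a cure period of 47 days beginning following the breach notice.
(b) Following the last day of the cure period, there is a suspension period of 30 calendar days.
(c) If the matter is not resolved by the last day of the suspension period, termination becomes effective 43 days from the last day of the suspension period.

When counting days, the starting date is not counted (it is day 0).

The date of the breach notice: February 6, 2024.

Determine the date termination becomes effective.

Adding 47 calendar days to February 6, 2024 gives March 24, 2024, which is the last day of the cure period.
Adding 30 calendar days to March 24, 2024 gives April 23, 2024, which is the last day of the suspension period.
The date termination becomes effective: April 23, 2024 + 43 days = June 5, 2024.

June 5, 2024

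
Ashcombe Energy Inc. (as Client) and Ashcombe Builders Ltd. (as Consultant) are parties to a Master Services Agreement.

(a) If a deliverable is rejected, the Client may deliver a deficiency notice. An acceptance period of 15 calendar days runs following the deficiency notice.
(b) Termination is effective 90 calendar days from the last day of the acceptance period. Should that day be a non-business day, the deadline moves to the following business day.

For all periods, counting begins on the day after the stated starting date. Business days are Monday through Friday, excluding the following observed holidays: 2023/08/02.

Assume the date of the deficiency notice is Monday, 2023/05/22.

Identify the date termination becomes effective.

The last day of the acceptance period: 2023/05/22 + 15 days = 2023/06/06.
The date termination becomes effective: 2023/06/06 + 90 days = 2023/09/04. 2023/09/04 is a Monday and is not a listed holiday, so no roll-forward applies.

2023/09/04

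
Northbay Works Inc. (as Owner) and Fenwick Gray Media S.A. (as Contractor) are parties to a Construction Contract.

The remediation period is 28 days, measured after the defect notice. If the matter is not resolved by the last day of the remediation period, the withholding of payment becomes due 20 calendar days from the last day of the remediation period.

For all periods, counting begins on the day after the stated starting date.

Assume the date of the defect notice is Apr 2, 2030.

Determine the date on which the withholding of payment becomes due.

May 20, 2030

Adding 28 calendar days to Apr 2, 2030 gives Apr 30, 2030, which is the last day of the remediation period.
The date on which the withholding of payment becomes due: Apr 30, 2030 + 20 days = May 20, 2030.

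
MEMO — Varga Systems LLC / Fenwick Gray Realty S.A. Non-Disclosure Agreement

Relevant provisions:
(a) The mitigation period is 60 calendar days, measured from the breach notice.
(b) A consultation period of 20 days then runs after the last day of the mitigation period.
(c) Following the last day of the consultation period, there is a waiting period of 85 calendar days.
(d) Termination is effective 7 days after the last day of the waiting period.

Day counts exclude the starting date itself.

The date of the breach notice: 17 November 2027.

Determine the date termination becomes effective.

Adding 60 calendar days to 17 November 2027 gives 16 January 2028, which is the last day of the mitigation period.
The last day of the consultation period: 16 January 2028 + 20 days = 5 February 2028.
The last day of the waiting period: 5 February 2028 + 85 days = 30 April 2028.
The date termination becomes effective: 30 April 2028 + 7 days = 7 May 2028.

7 May 2028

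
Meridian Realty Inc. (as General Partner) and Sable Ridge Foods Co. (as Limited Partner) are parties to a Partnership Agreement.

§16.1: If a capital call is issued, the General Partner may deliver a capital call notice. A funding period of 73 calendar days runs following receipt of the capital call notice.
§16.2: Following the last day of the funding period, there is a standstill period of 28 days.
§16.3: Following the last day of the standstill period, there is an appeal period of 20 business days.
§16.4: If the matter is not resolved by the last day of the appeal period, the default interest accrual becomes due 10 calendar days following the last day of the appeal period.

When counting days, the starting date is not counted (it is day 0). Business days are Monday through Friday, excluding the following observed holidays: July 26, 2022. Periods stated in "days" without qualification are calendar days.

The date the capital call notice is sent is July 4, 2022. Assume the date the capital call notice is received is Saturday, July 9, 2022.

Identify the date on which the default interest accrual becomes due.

Adding 73 calendar days to July 9, 2022 gives September 20, 2022, which is the last day of the funding period.
Adding 28 calendar days to September 20, 2022 gives October 18, 2022, which is the last day of the standstill period.
From Tuesday, October 18, 2022, 20 business days (Oct 19, Oct 20, Oct 21, Oct 24, …, Nov 11, Nov 14, Nov 15, skipping weekends) brings us to Tuesday, November 15, 2022, which is the last day of the appeal period.
The date on which the default interest accrual becomes due: November 15, 2022 + 10 days = November 25, 2022.

November 25, 2022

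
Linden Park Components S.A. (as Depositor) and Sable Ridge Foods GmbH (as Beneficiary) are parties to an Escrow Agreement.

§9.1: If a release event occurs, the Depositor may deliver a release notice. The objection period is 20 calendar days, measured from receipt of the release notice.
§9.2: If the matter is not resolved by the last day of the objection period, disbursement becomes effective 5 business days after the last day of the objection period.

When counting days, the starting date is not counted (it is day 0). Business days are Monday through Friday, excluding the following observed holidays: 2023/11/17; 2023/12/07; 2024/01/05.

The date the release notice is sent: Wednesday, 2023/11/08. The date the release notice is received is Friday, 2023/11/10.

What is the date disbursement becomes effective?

2023/12/08

The last day of the objection period: 20 calendar days after 2023/11/10 is 2023/11/30.
The date disbursement becomes effective: 5 business days after Thursday, 2023/11/30, skipping weekends and the listed holiday on Dec 7 — Dec 1, Dec 4, Dec 5, Dec 6, Dec 8 — lands on Friday, 2023/12/08.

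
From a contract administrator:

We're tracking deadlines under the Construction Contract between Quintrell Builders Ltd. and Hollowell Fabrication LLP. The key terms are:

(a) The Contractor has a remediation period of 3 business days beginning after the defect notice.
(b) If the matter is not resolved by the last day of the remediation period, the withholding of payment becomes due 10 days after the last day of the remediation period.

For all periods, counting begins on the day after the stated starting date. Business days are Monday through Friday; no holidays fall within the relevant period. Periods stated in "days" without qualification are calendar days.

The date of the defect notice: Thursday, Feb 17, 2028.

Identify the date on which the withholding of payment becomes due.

From Thursday, Feb 17, 2028, 3 business days (Feb 18, Feb 21, Feb 22, skipping weekends) brings us to Tuesday, Feb 22, 2028, which is the last day of the remediation period.
Adding 10 calendar days to Feb 22, 2028 gives Mar 3, 2028, which is the date on which the withholding of payment becomes due.

Mar 3, 2028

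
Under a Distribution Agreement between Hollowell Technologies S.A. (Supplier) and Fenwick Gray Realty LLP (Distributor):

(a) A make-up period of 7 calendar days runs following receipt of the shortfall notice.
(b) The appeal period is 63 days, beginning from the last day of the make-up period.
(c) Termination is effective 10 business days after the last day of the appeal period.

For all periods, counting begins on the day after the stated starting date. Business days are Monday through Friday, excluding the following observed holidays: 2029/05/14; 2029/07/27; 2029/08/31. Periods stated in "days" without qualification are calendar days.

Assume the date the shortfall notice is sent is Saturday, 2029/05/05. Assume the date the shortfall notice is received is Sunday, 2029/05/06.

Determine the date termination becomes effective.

The last day of the make-up period: 2029/05/06 + 7 days = 2029/05/13.
The last day of the appeal period: 2029/05/13 + 63 days = 2029/07/15.
The date termination becomes effective: 10 business days after Sunday, 2029/07/15, skipping weekends and the listed holiday on Jul 27 — Jul 16, Jul 17, Jul 18, Jul 19, Jul 20, Jul 23, Jul 24, Jul 25, Jul 26, Jul 30 — lands on Monday, 2029/07/30.

2029/07/30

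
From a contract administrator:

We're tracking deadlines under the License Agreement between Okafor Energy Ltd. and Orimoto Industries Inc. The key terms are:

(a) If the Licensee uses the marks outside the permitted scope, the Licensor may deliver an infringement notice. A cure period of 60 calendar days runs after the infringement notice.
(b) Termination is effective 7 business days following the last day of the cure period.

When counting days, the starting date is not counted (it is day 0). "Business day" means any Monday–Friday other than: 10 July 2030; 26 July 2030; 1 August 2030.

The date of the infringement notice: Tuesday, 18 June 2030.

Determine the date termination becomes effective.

The last day of the cure period: 60 calendar days after 18 June 2030 is 17 August 2030.
The date termination becomes effective: 7 business days after Saturday, 17 August 2030, skipping weekends — Aug 19, Aug 20, Aug 21, Aug 22, Aug 23, Aug 26, Aug 27 — lands on Tuesday, 27 August 2030.

27 August 2030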